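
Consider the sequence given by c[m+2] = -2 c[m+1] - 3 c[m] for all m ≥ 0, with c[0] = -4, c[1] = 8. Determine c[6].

-52

c[2] = -2*8 - 3*(-4) = -4
c[3] = -2*(-4) - 3*8 = -16
c[4] = -2*(-16) - 3*(-4) = 44
c[5] = -2*44 - 3*(-16) = -40
c[6] = -2*(-40) - 3*44 = -52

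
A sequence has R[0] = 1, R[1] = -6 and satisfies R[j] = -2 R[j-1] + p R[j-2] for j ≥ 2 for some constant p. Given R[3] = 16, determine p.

-5

R[2] = 12 + p
R[3] = -24 - 8p
So -24 - 8p = 16, giving p = -5.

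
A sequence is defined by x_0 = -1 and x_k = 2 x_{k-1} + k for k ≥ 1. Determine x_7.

x_1 = 2(-1) + 1 = -1
x_2 = 2(-1) + 2 = 0
x_3 = 2(0) + 3 = 3
x_4 = 2(3) + 4 = 10
x_5 = 2(10) + 5 = 25
x_6 = 2(25) + 6 = 56
x_7 = 2(56) + 7 = 119

119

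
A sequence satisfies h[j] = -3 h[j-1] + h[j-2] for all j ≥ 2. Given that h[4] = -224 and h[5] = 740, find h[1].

Rearranging, h[j-2] = h[j] + 3 h[j-1].
h[3] = 740 + 3(-224) = 68
h[2] = -224 + 3(68) = -20
h[1] = 68 + 3(-20) = 8

8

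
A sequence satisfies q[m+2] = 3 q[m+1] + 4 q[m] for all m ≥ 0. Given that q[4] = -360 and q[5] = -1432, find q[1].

-4

Rearranging, q[m-2] = (q[m] - 3 q[m-1]) / 4.
q[3] = (-1432 - 3*(-360)) / 4 = -352/4 = -88
q[2] = (-360 - 3*(-88)) / 4 = -96/4 = -24
q[1] = (-88 - 3*(-24)) / 4 = -16/4 = -4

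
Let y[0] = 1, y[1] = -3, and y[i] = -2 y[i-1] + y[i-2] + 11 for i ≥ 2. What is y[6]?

470

y[2] = -2*(-3) + 1 + 11 = 18
y[3] = -2*18 + (-3) + 11 = -28
y[4] = -2*(-28) + 18 + 11 = 85
y[5] = -2*85 + (-28) + 11 = -187
y[6] = -2*(-187) + 85 + 11 = 470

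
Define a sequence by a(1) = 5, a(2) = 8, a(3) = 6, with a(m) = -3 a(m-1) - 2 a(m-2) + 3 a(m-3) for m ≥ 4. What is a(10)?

a(4) = -3(6) - 2(8) + 3(5) = -19
a(5) = -3(-19) - 2(6) + 3(8) = 69
a(6) = -3(69) - 2(-19) + 3(6) = -151
a(7) = -3(-151) - 2(69) + 3(-19) = 258
a(8) = -3(258) - 2(-151) + 3(69) = -265
a(9) = -3(-265) - 2(258) + 3(-151) = -174
a(10) = -3(-174) - 2(-265) + 3(258) = 1826

1826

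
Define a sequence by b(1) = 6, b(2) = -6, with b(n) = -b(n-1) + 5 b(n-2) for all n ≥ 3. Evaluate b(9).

b(3) = -(-6) + 5·6 = 36
b(4) = -36 + 5·(-6) = -66
b(5) = -(-66) + 5·36 = 246
b(6) = -246 + 5·(-66) = -576
b(7) = -(-576) + 5·246 = 1806
b(8) = -1806 + 5·(-576) = -4686
b(9) = -(-4686) + 5·1806 = 13716

13716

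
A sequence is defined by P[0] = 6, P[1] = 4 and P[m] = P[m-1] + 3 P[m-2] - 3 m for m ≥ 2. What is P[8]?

P[2] = 4 + 3*6 - 6 = 16
P[3] = 16 + 3*4 - 9 = 19
P[4] = 19 + 3*16 - 12 = 55
P[5] = 55 + 3*19 - 15 = 97
P[6] = 97 + 3*55 - 18 = 244
P[7] = 244 + 3*97 - 21 = 514
P[8] = 514 + 3*244 - 24 = 1222

1222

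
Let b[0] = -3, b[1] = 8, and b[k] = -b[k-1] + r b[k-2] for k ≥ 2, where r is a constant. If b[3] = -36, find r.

b[2] = -8 - 3r
b[3] = 8 + 11r
So 8 + 11r = -36, giving r = -4.

-4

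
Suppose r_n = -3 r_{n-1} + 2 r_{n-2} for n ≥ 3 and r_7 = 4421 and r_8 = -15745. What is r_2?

Rearranging, r_{n-2} = (r_n + 3 r_{n-1}) / 2.
r_6 = (-15745 + 3·4421) / 2 = -2482/2 = -1241
r_5 = (4421 + 3·(-1241)) / 2 = 698/2 = 349
r_4 = (-1241 + 3·349) / 2 = -194/2 = -97
r_3 = (349 + 3·(-97)) / 2 = 58/2 = 29
r_2 = (-97 + 3·29) / 2 = -10/2 = -5

-5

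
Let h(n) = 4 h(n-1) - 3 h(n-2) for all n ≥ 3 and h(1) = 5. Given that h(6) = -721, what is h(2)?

Let h(2) = z.
h(3) = -15 + 4z
h(4) = -60 + 13z
h(5) = -195 + 40z
h(6) = -600 + 121z
So -600 + 121z = -721, giving z = -1.

-1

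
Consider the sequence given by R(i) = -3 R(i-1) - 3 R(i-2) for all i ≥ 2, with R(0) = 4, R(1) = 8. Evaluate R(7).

-216

R(2) = -3(8) - 3(4) = -36
R(3) = -3(-36) - 3(8) = 84
R(4) = -3(84) - 3(-36) = -144
R(5) = -3(-144) - 3(84) = 180
R(6) = -3(180) - 3(-144) = -108
R(7) = -3(-108) - 3(180) = -216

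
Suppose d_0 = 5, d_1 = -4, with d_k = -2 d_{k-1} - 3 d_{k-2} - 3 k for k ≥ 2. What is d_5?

d_2 = -2·(-4) - 3·5 - 6 = -13
d_3 = -2·(-13) - 3·(-4) - 9 = 29
d_4 = -2·29 - 3·(-13) - 12 = -31
d_5 = -2·(-31) - 3·29 - 15 = -40

-40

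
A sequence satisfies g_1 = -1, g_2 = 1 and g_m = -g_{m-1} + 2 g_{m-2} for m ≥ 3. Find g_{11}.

-683

g_3 = -1 + 2*(-1) = -3
g_4 = -(-3) + 2*1 = 5
g_5 = -5 + 2*(-3) = -11
g_6 = -(-11) + 2*5 = 21
g_7 = -21 + 2*(-11) = -43
g_8 = -(-43) + 2*21 = 85
g_9 = -85 + 2*(-43) = -171
g_{10} = -(-171) + 2*85 = 341
g_{11} = -341 + 2*(-171) = -683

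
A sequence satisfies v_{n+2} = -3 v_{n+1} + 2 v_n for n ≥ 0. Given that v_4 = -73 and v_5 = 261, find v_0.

2

Rearranging, v_{n-2} = (v_n + 3 v_{n-1}) / 2.
v_3 = (261 + 3(-73)) / 2 = 42/2 = 21
v_2 = (-73 + 3(21)) / 2 = -10/2 = -5
v_1 = (21 + 3(-5)) / 2 = 6/2 = 3
v_0 = (-5 + 3(3)) / 2 = 4/2 = 2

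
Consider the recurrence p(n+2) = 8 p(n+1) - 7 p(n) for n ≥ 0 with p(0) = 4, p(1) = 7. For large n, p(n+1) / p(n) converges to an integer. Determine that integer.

The characteristic equation is r^2 - 8r + 7 = 0, which factors as (r - 7)(r - 1) = 0.
So the roots are 7 and 1. Since |7| > |1| and the coefficient of 7^n is non-zero, the ratio tends to 7.

7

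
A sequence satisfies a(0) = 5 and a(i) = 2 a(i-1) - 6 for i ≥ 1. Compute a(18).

The fixed point is -6/(1 - 2) = 6, so a(i) - 6 = 2(a(i-1) - 6).
Hence a(i) = -1·2^i + 6.
a(18) = -1·2^{18} + 6 = -1·262144 + 6 = -262138.

-262138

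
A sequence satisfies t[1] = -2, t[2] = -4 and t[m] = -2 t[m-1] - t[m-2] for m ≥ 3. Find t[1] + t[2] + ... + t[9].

t[3] = -2*(-4) - (-2) = 10
t[4] = -2*10 - (-4) = -16
t[5] = -2*(-16) - 10 = 22
t[6] = -2*22 - (-16) = -28
t[7] = -2*(-28) - 22 = 34
t[8] = -2*34 - (-28) = -40
t[9] = -2*(-40) - 34 = 46
Sum = (-2) + (-4) + 10 + (-16) + 22 + (-28) + 34 + (-40) + 46 = 22

22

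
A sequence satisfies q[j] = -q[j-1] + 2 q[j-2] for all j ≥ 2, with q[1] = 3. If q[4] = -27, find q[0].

Let q[0] = z.
q[2] = -3 + 2z
q[3] = 9 - 2z
q[4] = -15 + 6z
So -15 + 6z = -27, giving z = -2.

-2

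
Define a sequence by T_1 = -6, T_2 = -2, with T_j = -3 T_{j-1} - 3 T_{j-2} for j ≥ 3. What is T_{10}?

1782

T_3 = -3(-2) - 3(-6) = 24
T_4 = -3(24) - 3(-2) = -66
T_5 = -3(-66) - 3(24) = 126
T_6 = -3(126) - 3(-66) = -180
T_7 = -3(-180) - 3(126) = 162
T_8 = -3(162) - 3(-180) = 54
T_9 = -3(54) - 3(162) = -648
T_{10} = -3(-648) - 3(54) = 1782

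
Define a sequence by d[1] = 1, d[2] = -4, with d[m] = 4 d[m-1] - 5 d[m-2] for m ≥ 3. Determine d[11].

d[3] = 4(-4) - 5(1) = -21
d[4] = 4(-21) - 5(-4) = -64
d[5] = 4(-64) - 5(-21) = -151
d[6] = 4(-151) - 5(-64) = -284
d[7] = 4(-284) - 5(-151) = -381
d[8] = 4(-381) - 5(-284) = -104
d[9] = 4(-104) - 5(-381) = 1489
d[10] = 4(1489) - 5(-104) = 6476
d[11] = 4(6476) - 5(1489) = 18459

18459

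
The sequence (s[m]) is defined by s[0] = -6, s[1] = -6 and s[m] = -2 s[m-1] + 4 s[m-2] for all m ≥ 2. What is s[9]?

s[2] = -2*(-6) + 4*(-6) = -12
s[3] = -2*(-12) + 4*(-6) = 0
s[4] = -2*0 + 4*(-12) = -48
s[5] = -2*(-48) + 4*0 = 96
s[6] = -2*96 + 4*(-48) = -384
s[7] = -2*(-384) + 4*96 = 1152
s[8] = -2*1152 + 4*(-384) = -3840
s[9] = -2*(-3840) + 4*1152 = 12288

12288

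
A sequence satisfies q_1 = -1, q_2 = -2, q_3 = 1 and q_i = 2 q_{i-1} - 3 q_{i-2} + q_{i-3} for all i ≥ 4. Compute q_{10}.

q_4 = 2*1 - 3*(-2) + (-1) = 7
q_5 = 2*7 - 3*1 + (-2) = 9
q_6 = 2*9 - 3*7 + 1 = -2
q_7 = 2*(-2) - 3*9 + 7 = -24
q_8 = 2*(-24) - 3*(-2) + 9 = -33
q_9 = 2*(-33) - 3*(-24) + (-2) = 4
q_{10} = 2*4 - 3*(-33) + (-24) = 83

83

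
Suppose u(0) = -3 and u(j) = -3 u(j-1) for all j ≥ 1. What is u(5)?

u(1) = -3·(-3) = 9
u(2) = -3·9 = -27
u(3) = -3·(-27) = 81
u(4) = -3·81 = -243
u(5) = -3·(-243) = 729

729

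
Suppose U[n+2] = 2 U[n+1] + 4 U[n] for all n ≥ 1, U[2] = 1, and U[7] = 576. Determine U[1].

Let U[1] = z.
U[3] = 2 + 4z
U[4] = 8 + 8z
U[5] = 24 + 32z
U[6] = 80 + 96z
U[7] = 256 + 320z
So 256 + 320z = 576, giving z = 1.

1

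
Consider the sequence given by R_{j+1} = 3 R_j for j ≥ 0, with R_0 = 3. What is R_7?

R_1 = 3*3 = 9
R_2 = 3*9 = 27
R_3 = 3*27 = 81
R_4 = 3*81 = 243
R_5 = 3*243 = 729
R_6 = 3*729 = 2187
R_7 = 3*2187 = 6561

6561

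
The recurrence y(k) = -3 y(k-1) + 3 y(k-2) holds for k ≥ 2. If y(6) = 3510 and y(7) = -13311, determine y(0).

-2

Rearranging, y(k-2) = (y(k) + 3 y(k-1)) / 3.
y(5) = (-13311 + 3·3510) / 3 = -2781/3 = -927
y(4) = (3510 + 3·(-927)) / 3 = 729/3 = 243
y(3) = (-927 + 3·243) / 3 = -198/3 = -66
y(2) = (243 + 3·(-66)) / 3 = 45/3 = 15
y(1) = (-66 + 3·15) / 3 = -21/3 = -7
y(0) = (15 + 3·(-7)) / 3 = -6/3 = -2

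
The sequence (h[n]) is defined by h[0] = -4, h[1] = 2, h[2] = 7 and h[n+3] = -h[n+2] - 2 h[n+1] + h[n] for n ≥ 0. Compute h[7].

-10

h[3] = -7 - 2*2 + (-4) = -15
h[4] = -(-15) - 2*7 + 2 = 3
h[5] = -3 - 2*(-15) + 7 = 34
h[6] = -34 - 2*3 + (-15) = -55
h[7] = -(-55) - 2*34 + 3 = -10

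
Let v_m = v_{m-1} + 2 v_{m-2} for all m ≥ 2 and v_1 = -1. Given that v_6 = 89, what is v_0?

5

Let v_0 = x.
v_2 = -1 + 2x
v_3 = -3 + 2x
v_4 = -5 + 6x
v_5 = -11 + 10x
v_6 = -21 + 22x
So -21 + 22x = 89, giving x = 5.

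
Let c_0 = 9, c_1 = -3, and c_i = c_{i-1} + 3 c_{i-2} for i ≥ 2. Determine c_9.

c_2 = (-3) + 3*9 = 24
c_3 = 24 + 3*(-3) = 15
c_4 = 15 + 3*24 = 87
c_5 = 87 + 3*15 = 132
c_6 = 132 + 3*87 = 393
c_7 = 393 + 3*132 = 789
c_8 = 789 + 3*393 = 1968
c_9 = 1968 + 3*789 = 4335

4335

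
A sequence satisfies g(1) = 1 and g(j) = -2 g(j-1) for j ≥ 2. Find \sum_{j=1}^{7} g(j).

g(2) = -2*1 = -2
g(3) = -2*(-2) = 4
g(4) = -2*4 = -8
g(5) = -2*(-8) = 16
g(6) = -2*16 = -32
g(7) = -2*(-32) = 64
Sum = 1 + (-2) + 4 + (-8) + 16 + (-32) + 64 = 43

43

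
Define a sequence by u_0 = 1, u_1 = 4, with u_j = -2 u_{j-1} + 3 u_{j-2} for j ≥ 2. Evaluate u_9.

14764

u_2 = -2(4) + 3(1) = -5
u_3 = -2(-5) + 3(4) = 22
u_4 = -2(22) + 3(-5) = -59
u_5 = -2(-59) + 3(22) = 184
u_6 = -2(184) + 3(-59) = -545
u_7 = -2(-545) + 3(184) = 1642
u_8 = -2(1642) + 3(-545) = -4919
u_9 = -2(-4919) + 3(1642) = 14764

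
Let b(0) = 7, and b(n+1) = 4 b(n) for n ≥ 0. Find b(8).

458752

b(1) = 4(7) = 28
b(2) = 4(28) = 112
b(3) = 4(112) = 448
b(4) = 4(448) = 1792
b(5) = 4(1792) = 7168
b(6) = 4(7168) = 28672
b(7) = 4(28672) = 114688
b(8) = 4(114688) = 458752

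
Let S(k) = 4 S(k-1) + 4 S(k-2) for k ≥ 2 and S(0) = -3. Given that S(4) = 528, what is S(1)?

Let S(1) = x.
S(2) = -12 + 4x
S(3) = -48 + 20x
S(4) = -240 + 96x
So -240 + 96x = 528, giving x = 8.

8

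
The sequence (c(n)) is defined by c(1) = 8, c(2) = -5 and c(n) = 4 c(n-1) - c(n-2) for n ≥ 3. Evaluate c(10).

-289637

c(3) = 4(-5) - 8 = -28
c(4) = 4(-28) - (-5) = -107
c(5) = 4(-107) - (-28) = -400
c(6) = 4(-400) - (-107) = -1493
c(7) = 4(-1493) - (-400) = -5572
c(8) = 4(-5572) - (-1493) = -20795
c(9) = 4(-20795) - (-5572) = -77608
c(10) = 4(-77608) - (-20795) = -289637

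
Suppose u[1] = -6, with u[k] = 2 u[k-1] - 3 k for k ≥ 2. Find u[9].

-3807

u[2] = 2·(-6) - 6 = -18
u[3] = 2·(-18) - 9 = -45
u[4] = 2·(-45) - 12 = -102
u[5] = 2·(-102) - 15 = -219
u[6] = 2·(-219) - 18 = -456
u[7] = 2·(-456) - 21 = -933
u[8] = 2·(-933) - 24 = -1890
u[9] = 2·(-1890) - 27 = -3807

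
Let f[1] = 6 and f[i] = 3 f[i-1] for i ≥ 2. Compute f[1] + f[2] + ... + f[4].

240

f[2] = 3(6) = 18
f[3] = 3(18) = 54
f[4] = 3(54) = 162
Sum = 6 + 18 + 54 + 162 = 240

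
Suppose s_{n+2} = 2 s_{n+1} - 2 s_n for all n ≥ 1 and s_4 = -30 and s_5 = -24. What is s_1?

Rearranging, s_{n-2} = (s_n - 2 s_{n-1}) / -2.
s_3 = (-24 - 2*(-30)) / -2 = 36/-2 = -18
s_2 = (-30 - 2*(-18)) / -2 = 6/-2 = -3
s_1 = (-18 - 2*(-3)) / -2 = -12/-2 = 6

6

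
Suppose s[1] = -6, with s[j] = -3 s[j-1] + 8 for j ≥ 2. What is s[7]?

-5830

s[2] = -3*(-6) + 8 = 26
s[3] = -3*26 + 8 = -70
s[4] = -3*(-70) + 8 = 218
s[5] = -3*218 + 8 = -646
s[6] = -3*(-646) + 8 = 1946
s[7] = -3*1946 + 8 = -5830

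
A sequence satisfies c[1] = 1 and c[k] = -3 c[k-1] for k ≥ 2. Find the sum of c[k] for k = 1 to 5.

c[2] = -3*1 = -3
c[3] = -3*(-3) = 9
c[4] = -3*9 = -27
c[5] = -3*(-27) = 81
Sum = 1 + (-3) + 9 + (-27) + 81 = 61

61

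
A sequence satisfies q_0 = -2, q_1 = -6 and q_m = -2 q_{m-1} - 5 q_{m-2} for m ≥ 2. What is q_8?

2398

q_2 = -2*(-6) - 5*(-2) = 22
q_3 = -2*22 - 5*(-6) = -14
q_4 = -2*(-14) - 5*22 = -82
q_5 = -2*(-82) - 5*(-14) = 234
q_6 = -2*234 - 5*(-82) = -58
q_7 = -2*(-58) - 5*234 = -1054
q_8 = -2*(-1054) - 5*(-58) = 2398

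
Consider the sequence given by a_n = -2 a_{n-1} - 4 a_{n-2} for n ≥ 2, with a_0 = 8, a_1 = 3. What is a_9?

a_2 = -2·3 - 4·8 = -38
a_3 = -2·(-38) - 4·3 = 64
a_4 = -2·64 - 4·(-38) = 24
a_5 = -2·24 - 4·64 = -304
a_6 = -2·(-304) - 4·24 = 512
a_7 = -2·512 - 4·(-304) = 192
a_8 = -2·192 - 4·512 = -2432
a_9 = -2·(-2432) - 4·192 = 4096

4096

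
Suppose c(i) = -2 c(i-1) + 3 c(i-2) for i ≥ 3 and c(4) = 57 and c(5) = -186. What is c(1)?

Rearranging, c(i-2) = (c(i) + 2 c(i-1)) / 3.
c(3) = (-186 + 2·57) / 3 = -72/3 = -24
c(2) = (57 + 2·(-24)) / 3 = 9/3 = 3
c(1) = (-24 + 2·3) / 3 = -18/3 = -6

-6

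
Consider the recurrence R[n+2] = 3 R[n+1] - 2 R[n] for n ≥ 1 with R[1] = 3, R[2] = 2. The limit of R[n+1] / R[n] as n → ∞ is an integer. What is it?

The characteristic equation is r^2 - 3r + 2 = 0, which factors as (r - 2)(r - 1) = 0.
So the roots are 2 and 1. Since |2| > |1| and the coefficient of 2^n is non-zero, the ratio tends to 2.

2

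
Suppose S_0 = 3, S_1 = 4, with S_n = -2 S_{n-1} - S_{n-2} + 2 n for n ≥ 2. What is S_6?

S_2 = -2(4) - 3 + 4 = -7
S_3 = -2(-7) - 4 + 6 = 16
S_4 = -2(16) - (-7) + 8 = -17
S_5 = -2(-17) - 16 + 10 = 28
S_6 = -2(28) - (-17) + 12 = -27

-27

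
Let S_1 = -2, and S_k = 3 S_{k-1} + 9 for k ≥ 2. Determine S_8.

5463

S_2 = 3*(-2) + 9 = 3
S_3 = 3*3 + 9 = 18
S_4 = 3*18 + 9 = 63
S_5 = 3*63 + 9 = 198
S_6 = 3*198 + 9 = 603
S_7 = 3*603 + 9 = 1818
S_8 = 3*1818 + 9 = 5463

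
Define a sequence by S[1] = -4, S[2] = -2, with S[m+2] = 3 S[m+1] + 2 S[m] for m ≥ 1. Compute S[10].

S[3] = 3(-2) + 2(-4) = -14
S[4] = 3(-14) + 2(-2) = -46
S[5] = 3(-46) + 2(-14) = -166
S[6] = 3(-166) + 2(-46) = -590
S[7] = 3(-590) + 2(-166) = -2102
S[8] = 3(-2102) + 2(-590) = -7486
S[9] = 3(-7486) + 2(-2102) = -26662
S[10] = 3(-26662) + 2(-7486) = -94958

-94958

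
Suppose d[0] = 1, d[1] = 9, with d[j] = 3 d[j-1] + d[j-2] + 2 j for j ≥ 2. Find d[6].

d[2] = 3(9) + 1 + 4 = 32
d[3] = 3(32) + 9 + 6 = 111
d[4] = 3(111) + 32 + 8 = 373
d[5] = 3(373) + 111 + 10 = 1240
d[6] = 3(1240) + 373 + 12 = 4105

4105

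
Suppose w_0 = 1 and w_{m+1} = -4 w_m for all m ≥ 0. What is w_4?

256

w_1 = -4·1 = -4
w_2 = -4·(-4) = 16
w_3 = -4·16 = -64
w_4 = -4·(-64) = 256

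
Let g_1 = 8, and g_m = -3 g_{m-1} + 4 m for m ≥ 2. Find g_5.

512

g_2 = -3(8) + 8 = -16
g_3 = -3(-16) + 12 = 60
g_4 = -3(60) + 16 = -164
g_5 = -3(-164) + 20 = 512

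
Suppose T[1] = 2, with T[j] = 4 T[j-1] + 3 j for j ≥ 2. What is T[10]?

1135946

T[2] = 4*2 + 6 = 14
T[3] = 4*14 + 9 = 65
T[4] = 4*65 + 12 = 272
T[5] = 4*272 + 15 = 1103
T[6] = 4*1103 + 18 = 4430
T[7] = 4*4430 + 21 = 17741
T[8] = 4*17741 + 24 = 70988
T[9] = 4*70988 + 27 = 283979
T[10] = 4*283979 + 30 = 1135946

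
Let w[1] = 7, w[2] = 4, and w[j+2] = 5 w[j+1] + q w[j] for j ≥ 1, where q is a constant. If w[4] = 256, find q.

w[3] = 20 + 7q
w[4] = 100 + 39q
So 100 + 39q = 256, giving q = 4.

4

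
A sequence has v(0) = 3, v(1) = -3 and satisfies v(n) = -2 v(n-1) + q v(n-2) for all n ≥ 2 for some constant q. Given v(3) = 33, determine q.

v(2) = 6 + 3q
v(3) = -12 - 9q
So -12 - 9q = 33, giving q = -5.

-5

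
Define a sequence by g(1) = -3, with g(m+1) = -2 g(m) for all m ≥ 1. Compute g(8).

384

g(2) = -2·(-3) = 6
g(3) = -2·6 = -12
g(4) = -2·(-12) = 24
g(5) = -2·24 = -48
g(6) = -2·(-48) = 96
g(7) = -2·96 = -192
g(8) = -2·(-192) = 384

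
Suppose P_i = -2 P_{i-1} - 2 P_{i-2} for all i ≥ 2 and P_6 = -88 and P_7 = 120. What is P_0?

Rearranging, P_{i-2} = (P_i + 2 P_{i-1}) / -2.
P_5 = (120 + 2*(-88)) / -2 = -56/-2 = 28
P_4 = (-88 + 2*28) / -2 = -32/-2 = 16
P_3 = (28 + 2*16) / -2 = 60/-2 = -30
P_2 = (16 + 2*(-30)) / -2 = -44/-2 = 22
P_1 = (-30 + 2*22) / -2 = 14/-2 = -7
P_0 = (22 + 2*(-7)) / -2 = 8/-2 = -4

-4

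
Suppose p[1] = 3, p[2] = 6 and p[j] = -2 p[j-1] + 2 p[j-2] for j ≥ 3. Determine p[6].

168

p[3] = -2(6) + 2(3) = -6
p[4] = -2(-6) + 2(6) = 24
p[5] = -2(24) + 2(-6) = -60
p[6] = -2(-60) + 2(24) = 168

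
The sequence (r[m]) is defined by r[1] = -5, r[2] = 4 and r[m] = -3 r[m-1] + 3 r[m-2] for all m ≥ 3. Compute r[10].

r[3] = -3·4 + 3·(-5) = -27
r[4] = -3·(-27) + 3·4 = 93
r[5] = -3·93 + 3·(-27) = -360
r[6] = -3·(-360) + 3·93 = 1359
r[7] = -3·1359 + 3·(-360) = -5157
r[8] = -3·(-5157) + 3·1359 = 19548
r[9] = -3·19548 + 3·(-5157) = -74115
r[10] = -3·(-74115) + 3·19548 = 280989

280989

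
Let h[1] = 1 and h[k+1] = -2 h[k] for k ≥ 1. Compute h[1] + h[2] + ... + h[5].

h[2] = -2*1 = -2
h[3] = -2*(-2) = 4
h[4] = -2*4 = -8
h[5] = -2*(-8) = 16
Sum = 1 + (-2) + 4 + (-8) + 16 = 11

11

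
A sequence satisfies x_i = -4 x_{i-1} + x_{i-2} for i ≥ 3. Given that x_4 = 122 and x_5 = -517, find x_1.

Rearranging, x_{i-2} = x_i + 4 x_{i-1}.
x_3 = -517 + 4*122 = -29
x_2 = 122 + 4*(-29) = 6
x_1 = -29 + 4*6 = -5

-5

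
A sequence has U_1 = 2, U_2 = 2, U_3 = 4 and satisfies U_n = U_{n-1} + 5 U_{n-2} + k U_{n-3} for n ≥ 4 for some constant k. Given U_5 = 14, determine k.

-5

U_4 = 14 + 2k
U_5 = 34 + 4k
So 34 + 4k = 14, giving k = -5.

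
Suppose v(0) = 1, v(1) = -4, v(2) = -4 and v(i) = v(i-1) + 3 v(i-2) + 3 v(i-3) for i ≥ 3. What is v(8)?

-1591

v(3) = (-4) + 3*(-4) + 3*1 = -13
v(4) = (-13) + 3*(-4) + 3*(-4) = -37
v(5) = (-37) + 3*(-13) + 3*(-4) = -88
v(6) = (-88) + 3*(-37) + 3*(-13) = -238
v(7) = (-238) + 3*(-88) + 3*(-37) = -613
v(8) = (-613) + 3*(-238) + 3*(-88) = -1591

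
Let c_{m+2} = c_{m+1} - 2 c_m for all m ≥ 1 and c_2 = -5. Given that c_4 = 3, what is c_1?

1

Let c_1 = z.
c_3 = -5 - 2z
c_4 = 5 - 2z
So 5 - 2z = 3, giving z = 1.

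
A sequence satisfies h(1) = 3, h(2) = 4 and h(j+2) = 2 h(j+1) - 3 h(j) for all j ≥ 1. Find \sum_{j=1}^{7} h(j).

h(3) = 2(4) - 3(3) = -1
h(4) = 2(-1) - 3(4) = -14
h(5) = 2(-14) - 3(-1) = -25
h(6) = 2(-25) - 3(-14) = -8
h(7) = 2(-8) - 3(-25) = 59
Sum = 3 + 4 + (-1) + (-14) + (-25) + (-8) + 59 = 18

18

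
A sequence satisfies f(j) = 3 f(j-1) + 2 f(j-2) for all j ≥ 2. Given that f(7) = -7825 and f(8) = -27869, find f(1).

-5

Rearranging, f(j-2) = (f(j) - 3 f(j-1)) / 2.
f(6) = (-27869 - 3*(-7825)) / 2 = -4394/2 = -2197
f(5) = (-7825 - 3*(-2197)) / 2 = -1234/2 = -617
f(4) = (-2197 - 3*(-617)) / 2 = -346/2 = -173
f(3) = (-617 - 3*(-173)) / 2 = -98/2 = -49
f(2) = (-173 - 3*(-49)) / 2 = -26/2 = -13
f(1) = (-49 - 3*(-13)) / 2 = -10/2 = -5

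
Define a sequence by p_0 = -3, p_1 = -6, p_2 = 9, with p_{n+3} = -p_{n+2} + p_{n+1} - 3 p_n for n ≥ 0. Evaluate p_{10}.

p_3 = -9 + (-6) - 3*(-3) = -6
p_4 = -(-6) + 9 - 3*(-6) = 33
p_5 = -33 + (-6) - 3*9 = -66
p_6 = -(-66) + 33 - 3*(-6) = 117
p_7 = -117 + (-66) - 3*33 = -282
p_8 = -(-282) + 117 - 3*(-66) = 597
p_9 = -597 + (-282) - 3*117 = -1230
p_{10} = -(-1230) + 597 - 3*(-282) = 2673

2673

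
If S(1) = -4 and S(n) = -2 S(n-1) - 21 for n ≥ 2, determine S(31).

The fixed point is -21/(1 + 2) = -7, so S(n) + 7 = -2(S(n-1) + 7).
Hence S(n) = 3·(-2)^{n-1} - 7.
S(31) = 3·(-2)^{30} - 7 = 3·1073741824 - 7 = 3221225465.

3221225465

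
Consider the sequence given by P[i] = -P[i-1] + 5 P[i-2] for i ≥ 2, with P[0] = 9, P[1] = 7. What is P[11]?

P[2] = -7 + 5*9 = 38
P[3] = -38 + 5*7 = -3
P[4] = -(-3) + 5*38 = 193
P[5] = -193 + 5*(-3) = -208
P[6] = -(-208) + 5*193 = 1173
P[7] = -1173 + 5*(-208) = -2213
P[8] = -(-2213) + 5*1173 = 8078
P[9] = -8078 + 5*(-2213) = -19143
P[10] = -(-19143) + 5*8078 = 59533
P[11] = -59533 + 5*(-19143) = -155248

-155248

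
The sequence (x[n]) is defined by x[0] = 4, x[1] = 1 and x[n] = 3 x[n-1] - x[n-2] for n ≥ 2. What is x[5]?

x[2] = 3(1) - 4 = -1
x[3] = 3(-1) - 1 = -4
x[4] = 3(-4) - (-1) = -11
x[5] = 3(-11) - (-4) = -29

-29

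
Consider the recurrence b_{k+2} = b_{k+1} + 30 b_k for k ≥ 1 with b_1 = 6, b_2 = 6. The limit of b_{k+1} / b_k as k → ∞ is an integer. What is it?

6

The characteristic equation is r^2 - r - 30 = 0, which factors as (r - 6)(r + 5) = 0.
So the roots are 6 and -5. Since |6| > |-5| and the coefficient of 6^k is non-zero, the ratio tends to 6.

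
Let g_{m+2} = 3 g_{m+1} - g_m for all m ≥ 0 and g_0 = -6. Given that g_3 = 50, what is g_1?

Let g_1 = y.
g_2 = 6 + 3y
g_3 = 18 + 8y
So 18 + 8y = 50, giving y = 4.

4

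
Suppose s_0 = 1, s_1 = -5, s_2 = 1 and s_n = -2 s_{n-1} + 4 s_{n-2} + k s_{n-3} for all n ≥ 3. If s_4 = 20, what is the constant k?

4

s_3 = -22 + k
s_4 = 48 - 7k
So 48 - 7k = 20, giving k = 4.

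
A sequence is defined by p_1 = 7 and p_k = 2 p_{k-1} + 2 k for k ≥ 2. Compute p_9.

3306

p_2 = 2(7) + 4 = 18
p_3 = 2(18) + 6 = 42
p_4 = 2(42) + 8 = 92
p_5 = 2(92) + 10 = 194
p_6 = 2(194) + 12 = 400
p_7 = 2(400) + 14 = 814
p_8 = 2(814) + 16 = 1644
p_9 = 2(1644) + 18 = 3306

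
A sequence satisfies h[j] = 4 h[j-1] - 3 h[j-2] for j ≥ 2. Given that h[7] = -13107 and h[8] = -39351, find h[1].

Rearranging, h[j-2] = (h[j] - 4 h[j-1]) / -3.
h[6] = (-39351 - 4*(-13107)) / -3 = 13077/-3 = -4359
h[5] = (-13107 - 4*(-4359)) / -3 = 4329/-3 = -1443
h[4] = (-4359 - 4*(-1443)) / -3 = 1413/-3 = -471
h[3] = (-1443 - 4*(-471)) / -3 = 441/-3 = -147
h[2] = (-471 - 4*(-147)) / -3 = 117/-3 = -39
h[1] = (-147 - 4*(-39)) / -3 = 9/-3 = -3

-3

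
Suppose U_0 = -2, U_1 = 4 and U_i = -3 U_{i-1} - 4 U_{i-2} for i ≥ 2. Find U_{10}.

U_2 = -3(4) - 4(-2) = -4
U_3 = -3(-4) - 4(4) = -4
U_4 = -3(-4) - 4(-4) = 28
U_5 = -3(28) - 4(-4) = -68
U_6 = -3(-68) - 4(28) = 92
U_7 = -3(92) - 4(-68) = -4
U_8 = -3(-4) - 4(92) = -356
U_9 = -3(-356) - 4(-4) = 1084
U_{10} = -3(1084) - 4(-356) = -1828

-1828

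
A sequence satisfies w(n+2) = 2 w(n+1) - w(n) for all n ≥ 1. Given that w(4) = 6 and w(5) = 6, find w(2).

Rearranging, w(n-2) = -(w(n) - 2 w(n-1)).
w(3) = -(6 - 2·6) = 6
w(2) = -(6 - 2·6) = 6

6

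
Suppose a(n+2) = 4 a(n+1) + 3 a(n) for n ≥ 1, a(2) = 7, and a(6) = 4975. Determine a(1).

8

Let a(1) = z.
a(3) = 28 + 3z
a(4) = 133 + 12z
a(5) = 616 + 57z
a(6) = 2863 + 264z
So 2863 + 264z = 4975, giving z = 8.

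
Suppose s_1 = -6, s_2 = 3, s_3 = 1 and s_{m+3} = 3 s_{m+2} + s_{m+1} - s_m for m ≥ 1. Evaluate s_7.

s_4 = 3(1) + 3 - (-6) = 12
s_5 = 3(12) + 1 - 3 = 34
s_6 = 3(34) + 12 - 1 = 113
s_7 = 3(113) + 34 - 12 = 361

361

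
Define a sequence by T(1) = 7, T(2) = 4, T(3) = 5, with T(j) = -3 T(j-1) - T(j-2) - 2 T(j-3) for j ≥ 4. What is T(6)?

T(4) = -3·5 - 4 - 2·7 = -33
T(5) = -3·(-33) - 5 - 2·4 = 86
T(6) = -3·86 - (-33) - 2·5 = -235

-235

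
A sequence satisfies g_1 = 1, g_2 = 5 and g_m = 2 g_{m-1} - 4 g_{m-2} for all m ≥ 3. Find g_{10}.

g_3 = 2*5 - 4*1 = 6
g_4 = 2*6 - 4*5 = -8
g_5 = 2*(-8) - 4*6 = -40
g_6 = 2*(-40) - 4*(-8) = -48
g_7 = 2*(-48) - 4*(-40) = 64
g_8 = 2*64 - 4*(-48) = 320
g_9 = 2*320 - 4*64 = 384
g_{10} = 2*384 - 4*320 = -512

-512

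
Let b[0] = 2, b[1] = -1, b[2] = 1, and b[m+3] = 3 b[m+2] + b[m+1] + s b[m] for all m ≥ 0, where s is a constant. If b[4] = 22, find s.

3

b[3] = 2 + 2s
b[4] = 7 + 5s
So 7 + 5s = 22, giving s = 3.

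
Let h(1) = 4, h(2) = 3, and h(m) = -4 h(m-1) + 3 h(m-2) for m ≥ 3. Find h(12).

1714617

h(3) = -4(3) + 3(4) = 0
h(4) = -4(0) + 3(3) = 9
h(5) = -4(9) + 3(0) = -36
h(6) = -4(-36) + 3(9) = 171
h(7) = -4(171) + 3(-36) = -792
h(8) = -4(-792) + 3(171) = 3681
h(9) = -4(3681) + 3(-792) = -17100
h(10) = -4(-17100) + 3(3681) = 79443
h(11) = -4(79443) + 3(-17100) = -369072
h(12) = -4(-369072) + 3(79443) = 1714617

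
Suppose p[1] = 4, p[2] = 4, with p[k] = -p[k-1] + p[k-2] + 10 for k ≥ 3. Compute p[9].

p[3] = -4 + 4 + 10 = 10
p[4] = -10 + 4 + 10 = 4
p[5] = -4 + 10 + 10 = 16
p[6] = -16 + 4 + 10 = -2
p[7] = -(-2) + 16 + 10 = 28
p[8] = -28 + (-2) + 10 = -20
p[9] = -(-20) + 28 + 10 = 58

58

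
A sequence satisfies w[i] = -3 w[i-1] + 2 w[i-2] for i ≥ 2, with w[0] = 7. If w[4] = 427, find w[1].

Let w[1] = x.
w[2] = 14 - 3x
w[3] = -42 + 11x
w[4] = 154 - 39x
So 154 - 39x = 427, giving x = -7.

-7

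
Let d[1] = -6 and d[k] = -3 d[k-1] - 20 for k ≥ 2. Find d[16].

The fixed point is -20/(1 + 3) = -5, so d[k] + 5 = -3(d[k-1] + 5).
Hence d[k] = -1·(-3)^{k-1} - 5.
d[16] = -1·(-3)^{15} - 5 = -1·-14348907 - 5 = 14348902.

14348902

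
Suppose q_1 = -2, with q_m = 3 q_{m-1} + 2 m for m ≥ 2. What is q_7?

q_2 = 3*(-2) + 4 = -2
q_3 = 3*(-2) + 6 = 0
q_4 = 3*0 + 8 = 8
q_5 = 3*8 + 10 = 34
q_6 = 3*34 + 12 = 114
q_7 = 3*114 + 14 = 356

356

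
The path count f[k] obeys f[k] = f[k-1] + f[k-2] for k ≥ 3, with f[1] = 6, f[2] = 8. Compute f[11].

f[3] = 8 + 6 = 14
f[4] = 14 + 8 = 22
f[5] = 22 + 14 = 36
f[6] = 36 + 22 = 58
f[7] = 58 + 36 = 94
f[8] = 94 + 58 = 152
f[9] = 152 + 94 = 246
f[10] = 246 + 152 = 398
f[11] = 398 + 246 = 644

644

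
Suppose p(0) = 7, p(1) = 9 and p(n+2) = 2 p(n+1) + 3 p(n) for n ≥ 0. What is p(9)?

78729

p(2) = 2(9) + 3(7) = 39
p(3) = 2(39) + 3(9) = 105
p(4) = 2(105) + 3(39) = 327
p(5) = 2(327) + 3(105) = 969
p(6) = 2(969) + 3(327) = 2919
p(7) = 2(2919) + 3(969) = 8745
p(8) = 2(8745) + 3(2919) = 26247
p(9) = 2(26247) + 3(8745) = 78729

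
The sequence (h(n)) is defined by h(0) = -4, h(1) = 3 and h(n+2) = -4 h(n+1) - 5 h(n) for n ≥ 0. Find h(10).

-14632

h(2) = -4*3 - 5*(-4) = 8
h(3) = -4*8 - 5*3 = -47
h(4) = -4*(-47) - 5*8 = 148
h(5) = -4*148 - 5*(-47) = -357
h(6) = -4*(-357) - 5*148 = 688
h(7) = -4*688 - 5*(-357) = -967
h(8) = -4*(-967) - 5*688 = 428
h(9) = -4*428 - 5*(-967) = 3123
h(10) = -4*3123 - 5*428 = -14632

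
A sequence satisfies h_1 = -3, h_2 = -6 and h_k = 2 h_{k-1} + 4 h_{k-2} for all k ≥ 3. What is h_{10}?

h_3 = 2(-6) + 4(-3) = -24
h_4 = 2(-24) + 4(-6) = -72
h_5 = 2(-72) + 4(-24) = -240
h_6 = 2(-240) + 4(-72) = -768
h_7 = 2(-768) + 4(-240) = -2496
h_8 = 2(-2496) + 4(-768) = -8064
h_9 = 2(-8064) + 4(-2496) = -26112
h_{10} = 2(-26112) + 4(-8064) = -84480

-84480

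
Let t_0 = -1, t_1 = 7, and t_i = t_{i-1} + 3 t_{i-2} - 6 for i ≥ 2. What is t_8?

214

t_2 = 7 + 3*(-1) - 6 = -2
t_3 = (-2) + 3*7 - 6 = 13
t_4 = 13 + 3*(-2) - 6 = 1
t_5 = 1 + 3*13 - 6 = 34
t_6 = 34 + 3*1 - 6 = 31
t_7 = 31 + 3*34 - 6 = 127
t_8 = 127 + 3*31 - 6 = 214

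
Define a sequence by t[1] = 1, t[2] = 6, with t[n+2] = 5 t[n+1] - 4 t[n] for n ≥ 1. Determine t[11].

1747626

t[3] = 5*6 - 4*1 = 26
t[4] = 5*26 - 4*6 = 106
t[5] = 5*106 - 4*26 = 426
t[6] = 5*426 - 4*106 = 1706
t[7] = 5*1706 - 4*426 = 6826
t[8] = 5*6826 - 4*1706 = 27306
t[9] = 5*27306 - 4*6826 = 109226
t[10] = 5*109226 - 4*27306 = 436906
t[11] = 5*436906 - 4*109226 = 1747626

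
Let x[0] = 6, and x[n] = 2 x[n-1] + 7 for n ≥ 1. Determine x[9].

6649

x[1] = 2(6) + 7 = 19
x[2] = 2(19) + 7 = 45
x[3] = 2(45) + 7 = 97
x[4] = 2(97) + 7 = 201
x[5] = 2(201) + 7 = 409
x[6] = 2(409) + 7 = 825
x[7] = 2(825) + 7 = 1657
x[8] = 2(1657) + 7 = 3321
x[9] = 2(3321) + 7 = 6649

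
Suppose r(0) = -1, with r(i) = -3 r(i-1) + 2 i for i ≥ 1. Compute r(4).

-109

r(1) = -3·(-1) + 2 = 5
r(2) = -3·5 + 4 = -11
r(3) = -3·(-11) + 6 = 39
r(4) = -3·39 + 8 = -109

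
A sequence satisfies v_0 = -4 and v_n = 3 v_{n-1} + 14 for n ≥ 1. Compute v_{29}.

205891132094642

The fixed point is 14/(1 - 3) = -7, so v_n + 7 = 3(v_{n-1} + 7).
Hence v_n = 3·3^n - 7.
v_{29} = 3·3^{29} - 7 = 3·68630377364883 - 7 = 205891132094642.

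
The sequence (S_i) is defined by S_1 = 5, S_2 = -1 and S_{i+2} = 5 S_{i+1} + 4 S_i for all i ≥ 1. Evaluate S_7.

13455

S_3 = 5(-1) + 4(5) = 15
S_4 = 5(15) + 4(-1) = 71
S_5 = 5(71) + 4(15) = 415
S_6 = 5(415) + 4(71) = 2359
S_7 = 5(2359) + 4(415) = 13455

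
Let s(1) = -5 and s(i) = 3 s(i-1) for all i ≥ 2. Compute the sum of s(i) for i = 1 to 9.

-49205

s(2) = 3*(-5) = -15
s(3) = 3*(-15) = -45
s(4) = 3*(-45) = -135
s(5) = 3*(-135) = -405
s(6) = 3*(-405) = -1215
s(7) = 3*(-1215) = -3645
s(8) = 3*(-3645) = -10935
s(9) = 3*(-10935) = -32805
Sum = (-5) + (-15) + (-45) + (-135) + (-405) + (-1215) + (-3645) + (-10935) + (-32805) = -49205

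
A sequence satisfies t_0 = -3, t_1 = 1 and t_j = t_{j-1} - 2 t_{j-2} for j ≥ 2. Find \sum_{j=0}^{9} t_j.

22

t_2 = 1 - 2(-3) = 7
t_3 = 7 - 2(1) = 5
t_4 = 5 - 2(7) = -9
t_5 = (-9) - 2(5) = -19
t_6 = (-19) - 2(-9) = -1
t_7 = (-1) - 2(-19) = 37
t_8 = 37 - 2(-1) = 39
t_9 = 39 - 2(37) = -35
Sum = (-3) + 1 + 7 + 5 + (-9) + (-19) + (-1) + 37 + 39 + (-35) = 22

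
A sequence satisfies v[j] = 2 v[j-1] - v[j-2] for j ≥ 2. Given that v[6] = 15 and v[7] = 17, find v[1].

5

Rearranging, v[j-2] = -(v[j] - 2 v[j-1]).
v[5] = -(17 - 2*15) = 13
v[4] = -(15 - 2*13) = 11
v[3] = -(13 - 2*11) = 9
v[2] = -(11 - 2*9) = 7
v[1] = -(9 - 2*7) = 5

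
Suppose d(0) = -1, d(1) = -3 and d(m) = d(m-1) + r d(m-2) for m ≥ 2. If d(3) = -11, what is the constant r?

d(2) = -3 - r
d(3) = -3 - 4r
So -3 - 4r = -11, giving r = 2.

2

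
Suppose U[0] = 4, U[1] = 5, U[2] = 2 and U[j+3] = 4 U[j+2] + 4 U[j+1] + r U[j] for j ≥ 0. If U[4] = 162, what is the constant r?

U[3] = 28 + 4r
U[4] = 120 + 21r
So 120 + 21r = 162, giving r = 2.

2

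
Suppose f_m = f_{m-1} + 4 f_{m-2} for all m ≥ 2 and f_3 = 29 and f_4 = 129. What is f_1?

Rearranging, f_{m-2} = (f_m - f_{m-1}) / 4.
f_2 = (129 - 29) / 4 = 100/4 = 25
f_1 = (29 - 25) / 4 = 4/4 = 1

1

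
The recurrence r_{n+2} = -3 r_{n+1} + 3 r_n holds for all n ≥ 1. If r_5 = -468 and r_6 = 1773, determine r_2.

8

Rearranging, r_{n-2} = (r_n + 3 r_{n-1}) / 3.
r_4 = (1773 + 3·(-468)) / 3 = 369/3 = 123
r_3 = (-468 + 3·123) / 3 = -99/3 = -33
r_2 = (123 + 3·(-33)) / 3 = 24/3 = 8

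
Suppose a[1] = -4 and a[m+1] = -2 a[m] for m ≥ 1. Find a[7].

a[2] = -2·(-4) = 8
a[3] = -2·8 = -16
a[4] = -2·(-16) = 32
a[5] = -2·32 = -64
a[6] = -2·(-64) = 128
a[7] = -2·128 = -256

-256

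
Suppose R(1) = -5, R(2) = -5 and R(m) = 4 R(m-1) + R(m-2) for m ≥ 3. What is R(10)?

-606965

R(3) = 4·(-5) + (-5) = -25
R(4) = 4·(-25) + (-5) = -105
R(5) = 4·(-105) + (-25) = -445
R(6) = 4·(-445) + (-105) = -1885
R(7) = 4·(-1885) + (-445) = -7985
R(8) = 4·(-7985) + (-1885) = -33825
R(9) = 4·(-33825) + (-7985) = -143285
R(10) = 4·(-143285) + (-33825) = -606965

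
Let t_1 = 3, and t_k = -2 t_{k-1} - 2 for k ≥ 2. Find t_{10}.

-1878

t_2 = -2·3 - 2 = -8
t_3 = -2·(-8) - 2 = 14
t_4 = -2·14 - 2 = -30
t_5 = -2·(-30) - 2 = 58
t_6 = -2·58 - 2 = -118
t_7 = -2·(-118) - 2 = 234
t_8 = -2·234 - 2 = -470
t_9 = -2·(-470) - 2 = 938
t_{10} = -2·938 - 2 = -1878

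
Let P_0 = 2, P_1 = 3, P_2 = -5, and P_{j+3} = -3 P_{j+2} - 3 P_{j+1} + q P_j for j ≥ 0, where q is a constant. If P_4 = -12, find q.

3

P_3 = 6 + 2q
P_4 = -3 - 3q
So -3 - 3q = -12, giving q = 3.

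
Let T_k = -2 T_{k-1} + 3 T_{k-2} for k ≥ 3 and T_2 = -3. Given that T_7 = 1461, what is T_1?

Let T_1 = z.
T_3 = 6 + 3z
T_4 = -21 - 6z
T_5 = 60 + 21z
T_6 = -183 - 60z
T_7 = 546 + 183z
So 546 + 183z = 1461, giving z = 5.

5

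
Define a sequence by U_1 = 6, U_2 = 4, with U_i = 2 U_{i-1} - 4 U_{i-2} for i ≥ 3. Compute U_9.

-1024

U_3 = 2(4) - 4(6) = -16
U_4 = 2(-16) - 4(4) = -48
U_5 = 2(-48) - 4(-16) = -32
U_6 = 2(-32) - 4(-48) = 128
U_7 = 2(128) - 4(-32) = 384
U_8 = 2(384) - 4(128) = 256
U_9 = 2(256) - 4(384) = -1024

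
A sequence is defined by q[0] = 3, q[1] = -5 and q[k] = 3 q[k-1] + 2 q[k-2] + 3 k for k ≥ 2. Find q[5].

-77

q[2] = 3(-5) + 2(3) + 6 = -3
q[3] = 3(-3) + 2(-5) + 9 = -10
q[4] = 3(-10) + 2(-3) + 12 = -24
q[5] = 3(-24) + 2(-10) + 15 = -77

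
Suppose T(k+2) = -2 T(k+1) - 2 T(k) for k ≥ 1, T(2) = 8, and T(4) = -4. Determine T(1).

-5

Let T(1) = w.
T(3) = -16 - 2w
T(4) = 16 + 4w
So 16 + 4w = -4, giving w = -5.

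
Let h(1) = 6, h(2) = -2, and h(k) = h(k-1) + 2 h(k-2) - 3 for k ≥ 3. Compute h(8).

40

h(3) = (-2) + 2·6 - 3 = 7
h(4) = 7 + 2·(-2) - 3 = 0
h(5) = 0 + 2·7 - 3 = 11
h(6) = 11 + 2·0 - 3 = 8
h(7) = 8 + 2·11 - 3 = 27
h(8) = 27 + 2·8 - 3 = 40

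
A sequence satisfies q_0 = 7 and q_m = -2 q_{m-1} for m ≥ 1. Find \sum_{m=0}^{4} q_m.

q_1 = -2(7) = -14
q_2 = -2(-14) = 28
q_3 = -2(28) = -56
q_4 = -2(-56) = 112
Sum = 7 + (-14) + 28 + (-56) + 112 = 77

77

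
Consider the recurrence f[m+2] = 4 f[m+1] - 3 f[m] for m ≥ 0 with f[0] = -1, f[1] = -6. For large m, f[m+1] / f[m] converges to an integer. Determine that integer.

The characteristic equation is r^2 - 4r + 3 = 0, which factors as (r - 3)(r - 1) = 0.
So the roots are 3 and 1. Since |3| > |1| and the coefficient of 3^m is non-zero, the ratio tends to 3.

3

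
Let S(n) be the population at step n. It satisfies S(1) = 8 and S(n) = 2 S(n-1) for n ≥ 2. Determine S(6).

256

S(2) = 2(8) = 16
S(3) = 2(16) = 32
S(4) = 2(32) = 64
S(5) = 2(64) = 128
S(6) = 2(128) = 256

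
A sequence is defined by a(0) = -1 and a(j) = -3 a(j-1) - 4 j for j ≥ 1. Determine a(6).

-189

a(1) = -3*(-1) - 4 = -1
a(2) = -3*(-1) - 8 = -5
a(3) = -3*(-5) - 12 = 3
a(4) = -3*3 - 16 = -25
a(5) = -3*(-25) - 20 = 55
a(6) = -3*55 - 24 = -189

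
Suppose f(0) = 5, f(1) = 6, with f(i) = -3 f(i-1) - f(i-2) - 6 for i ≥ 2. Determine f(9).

f(2) = -3·6 - 5 - 6 = -29
f(3) = -3·(-29) - 6 - 6 = 75
f(4) = -3·75 - (-29) - 6 = -202
f(5) = -3·(-202) - 75 - 6 = 525
f(6) = -3·525 - (-202) - 6 = -1379
f(7) = -3·(-1379) - 525 - 6 = 3606
f(8) = -3·3606 - (-1379) - 6 = -9445
f(9) = -3·(-9445) - 3606 - 6 = 24723

24723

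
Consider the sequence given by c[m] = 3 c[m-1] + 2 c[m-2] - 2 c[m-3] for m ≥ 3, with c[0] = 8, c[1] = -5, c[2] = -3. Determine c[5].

-367

c[3] = 3·(-3) + 2·(-5) - 2·8 = -35
c[4] = 3·(-35) + 2·(-3) - 2·(-5) = -101
c[5] = 3·(-101) + 2·(-35) - 2·(-3) = -367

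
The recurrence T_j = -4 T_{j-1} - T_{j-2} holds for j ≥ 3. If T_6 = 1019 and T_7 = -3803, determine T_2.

Rearranging, T_{j-2} = -(T_j + 4 T_{j-1}).
T_5 = -(-3803 + 4·1019) = -273
T_4 = -(1019 + 4·(-273)) = 73
T_3 = -(-273 + 4·73) = -19
T_2 = -(73 + 4·(-19)) = 3

3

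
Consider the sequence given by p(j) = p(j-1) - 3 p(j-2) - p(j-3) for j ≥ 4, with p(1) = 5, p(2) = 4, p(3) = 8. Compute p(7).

102

p(4) = 8 - 3·4 - 5 = -9
p(5) = (-9) - 3·8 - 4 = -37
p(6) = (-37) - 3·(-9) - 8 = -18
p(7) = (-18) - 3·(-37) - (-9) = 102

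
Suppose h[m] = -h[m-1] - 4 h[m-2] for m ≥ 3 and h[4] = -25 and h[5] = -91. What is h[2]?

Rearranging, h[m-2] = (h[m] + h[m-1]) / -4.
h[3] = (-91 + (-25)) / -4 = -116/-4 = 29
h[2] = (-25 + 29) / -4 = 4/-4 = -1

-1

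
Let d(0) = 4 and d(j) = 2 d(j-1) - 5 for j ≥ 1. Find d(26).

-67108859

The fixed point is -5/(1 - 2) = 5, so d(j) - 5 = 2(d(j-1) - 5).
Hence d(j) = -1·2^j + 5.
d(26) = -1·2^{26} + 5 = -1·67108864 + 5 = -67108859.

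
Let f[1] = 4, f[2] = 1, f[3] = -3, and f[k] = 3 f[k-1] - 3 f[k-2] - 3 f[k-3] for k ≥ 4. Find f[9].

1512

f[4] = 3*(-3) - 3*1 - 3*4 = -24
f[5] = 3*(-24) - 3*(-3) - 3*1 = -66
f[6] = 3*(-66) - 3*(-24) - 3*(-3) = -117
f[7] = 3*(-117) - 3*(-66) - 3*(-24) = -81
f[8] = 3*(-81) - 3*(-117) - 3*(-66) = 306
f[9] = 3*306 - 3*(-81) - 3*(-117) = 1512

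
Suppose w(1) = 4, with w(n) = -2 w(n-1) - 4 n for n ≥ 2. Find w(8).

-808

w(2) = -2·4 - 8 = -16
w(3) = -2·(-16) - 12 = 20
w(4) = -2·20 - 16 = -56
w(5) = -2·(-56) - 20 = 92
w(6) = -2·92 - 24 = -208
w(7) = -2·(-208) - 28 = 388
w(8) = -2·388 - 32 = -808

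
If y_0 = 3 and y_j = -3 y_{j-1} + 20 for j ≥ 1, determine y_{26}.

The fixed point is 20/(1 + 3) = 5, so y_j - 5 = -3(y_{j-1} - 5).
Hence y_j = -2·(-3)^j + 5.
y_{26} = -2·(-3)^{26} + 5 = -2·2541865828329 + 5 = -5083731656653.

-5083731656653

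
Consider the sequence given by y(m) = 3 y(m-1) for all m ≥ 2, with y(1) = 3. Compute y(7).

2187

y(2) = 3*3 = 9
y(3) = 3*9 = 27
y(4) = 3*27 = 81
y(5) = 3*81 = 243
y(6) = 3*243 = 729
y(7) = 3*729 = 2187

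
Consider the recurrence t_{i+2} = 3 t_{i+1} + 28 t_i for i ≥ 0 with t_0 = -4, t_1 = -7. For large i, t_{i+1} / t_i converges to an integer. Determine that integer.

7

The characteristic equation is r^2 - 3r - 28 = 0, which factors as (r - 7)(r + 4) = 0.
So the roots are 7 and -4. Since |7| > |-4| and the coefficient of 7^i is non-zero, the ratio tends to 7.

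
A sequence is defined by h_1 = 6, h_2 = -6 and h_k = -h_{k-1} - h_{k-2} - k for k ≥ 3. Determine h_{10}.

3

h_3 = -(-6) - 6 - 3 = -3
h_4 = -(-3) - (-6) - 4 = 5
h_5 = -5 - (-3) - 5 = -7
h_6 = -(-7) - 5 - 6 = -4
h_7 = -(-4) - (-7) - 7 = 4
h_8 = -4 - (-4) - 8 = -8
h_9 = -(-8) - 4 - 9 = -5
h_{10} = -(-5) - (-8) - 10 = 3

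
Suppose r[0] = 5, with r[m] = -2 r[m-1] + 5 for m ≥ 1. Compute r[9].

-1705

r[1] = -2(5) + 5 = -5
r[2] = -2(-5) + 5 = 15
r[3] = -2(15) + 5 = -25
r[4] = -2(-25) + 5 = 55
r[5] = -2(55) + 5 = -105
r[6] = -2(-105) + 5 = 215
r[7] = -2(215) + 5 = -425
r[8] = -2(-425) + 5 = 855
r[9] = -2(855) + 5 = -1705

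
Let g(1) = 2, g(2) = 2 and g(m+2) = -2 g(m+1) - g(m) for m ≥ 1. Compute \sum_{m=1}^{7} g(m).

-10

g(3) = -2·2 - 2 = -6
g(4) = -2·(-6) - 2 = 10
g(5) = -2·10 - (-6) = -14
g(6) = -2·(-14) - 10 = 18
g(7) = -2·18 - (-14) = -22
Sum = 2 + 2 + (-6) + 10 + (-14) + 18 + (-22) = -10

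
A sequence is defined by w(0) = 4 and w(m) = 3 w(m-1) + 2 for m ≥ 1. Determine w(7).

w(1) = 3·4 + 2 = 14
w(2) = 3·14 + 2 = 44
w(3) = 3·44 + 2 = 134
w(4) = 3·134 + 2 = 404
w(5) = 3·404 + 2 = 1214
w(6) = 3·1214 + 2 = 3644
w(7) = 3·3644 + 2 = 10934

10934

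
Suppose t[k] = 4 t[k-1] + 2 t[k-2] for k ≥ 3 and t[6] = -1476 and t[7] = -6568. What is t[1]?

-7

Rearranging, t[k-2] = (t[k] - 4 t[k-1]) / 2.
t[5] = (-6568 - 4(-1476)) / 2 = -664/2 = -332
t[4] = (-1476 - 4(-332)) / 2 = -148/2 = -74
t[3] = (-332 - 4(-74)) / 2 = -36/2 = -18
t[2] = (-74 - 4(-18)) / 2 = -2/2 = -1
t[1] = (-18 - 4(-1)) / 2 = -14/2 = -7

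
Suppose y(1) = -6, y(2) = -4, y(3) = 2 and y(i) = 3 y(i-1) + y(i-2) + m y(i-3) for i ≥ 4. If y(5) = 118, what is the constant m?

-5

y(4) = 2 - 6m
y(5) = 8 - 22m
So 8 - 22m = 118, giving m = -5.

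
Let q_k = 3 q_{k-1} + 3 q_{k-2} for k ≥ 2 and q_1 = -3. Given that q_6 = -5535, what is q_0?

Let q_0 = w.
q_2 = -9 + 3w
q_3 = -36 + 9w
q_4 = -135 + 36w
q_5 = -513 + 135w
q_6 = -1944 + 513w
So -1944 + 513w = -5535, giving w = -7.

-7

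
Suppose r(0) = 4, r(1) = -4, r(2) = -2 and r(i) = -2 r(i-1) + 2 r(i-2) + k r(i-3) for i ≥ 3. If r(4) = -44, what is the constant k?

r(3) = -4 + 4k
r(4) = 4 - 12k
So 4 - 12k = -44, giving k = 4.

4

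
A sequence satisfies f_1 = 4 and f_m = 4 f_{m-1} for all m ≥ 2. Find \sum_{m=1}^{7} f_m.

f_2 = 4*4 = 16
f_3 = 4*16 = 64
f_4 = 4*64 = 256
f_5 = 4*256 = 1024
f_6 = 4*1024 = 4096
f_7 = 4*4096 = 16384
Sum = 4 + 16 + 64 + 256 + 1024 + 4096 + 16384 = 21844

21844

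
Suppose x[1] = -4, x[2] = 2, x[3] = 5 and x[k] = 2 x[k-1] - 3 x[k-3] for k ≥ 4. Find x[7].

56

x[4] = 2·5 - 3·(-4) = 22
x[5] = 2·22 - 3·2 = 38
x[6] = 2·38 - 3·5 = 61
x[7] = 2·61 - 3·22 = 56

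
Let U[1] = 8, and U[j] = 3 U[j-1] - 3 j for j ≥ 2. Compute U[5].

354

U[2] = 3(8) - 6 = 18
U[3] = 3(18) - 9 = 45
U[4] = 3(45) - 12 = 123
U[5] = 3(123) - 15 = 354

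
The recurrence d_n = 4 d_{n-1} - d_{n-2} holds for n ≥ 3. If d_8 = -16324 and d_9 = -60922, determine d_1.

Rearranging, d_{n-2} = -(d_n - 4 d_{n-1}).
d_7 = -(-60922 - 4(-16324)) = -4374
d_6 = -(-16324 - 4(-4374)) = -1172
d_5 = -(-4374 - 4(-1172)) = -314
d_4 = -(-1172 - 4(-314)) = -84
d_3 = -(-314 - 4(-84)) = -22
d_2 = -(-84 - 4(-22)) = -4
d_1 = -(-22 - 4(-4)) = 6

6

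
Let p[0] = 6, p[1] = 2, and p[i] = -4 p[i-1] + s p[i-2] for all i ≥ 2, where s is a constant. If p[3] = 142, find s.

-5

p[2] = -8 + 6s
p[3] = 32 - 22s
So 32 - 22s = 142, giving s = -5.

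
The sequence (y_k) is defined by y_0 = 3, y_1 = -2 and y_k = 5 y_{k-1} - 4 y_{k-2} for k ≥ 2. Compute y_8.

y_2 = 5·(-2) - 4·3 = -22
y_3 = 5·(-22) - 4·(-2) = -102
y_4 = 5·(-102) - 4·(-22) = -422
y_5 = 5·(-422) - 4·(-102) = -1702
y_6 = 5·(-1702) - 4·(-422) = -6822
y_7 = 5·(-6822) - 4·(-1702) = -27302
y_8 = 5·(-27302) - 4·(-6822) = -109222

-109222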